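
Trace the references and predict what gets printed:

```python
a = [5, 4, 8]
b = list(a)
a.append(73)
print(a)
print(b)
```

Key concept: list() constructor creates copy.
Step by step:
`a = [5, 4, 8]` → a = [5, 4, 8]
`b = list(a)` → b = [5, 4, 8]
`a.append(73)` → a = [5, 4, 8, 73]
`print(a)` → prints [5, 4, 8, 73]
`print(b)` → prints [5, 4, 8]

Answer:
[5, 4, 8, 73]
[5, 4, 8]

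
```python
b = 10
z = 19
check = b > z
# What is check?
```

Trace:
`b = 10` → b = 10
`z = 19` → z = 19
`check = b > z` → check = False
So check = False

Answer: False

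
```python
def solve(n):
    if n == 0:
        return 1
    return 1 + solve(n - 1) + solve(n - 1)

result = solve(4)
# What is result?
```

solve(n) = 1 + 2·solve(n-1), solve(0)=1. Closed form: (1+1)·2^4 - 1 = 31.

Answer: 31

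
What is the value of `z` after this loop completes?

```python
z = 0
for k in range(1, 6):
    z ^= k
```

XOR of 1 to 5
`z` takes the values: 0 → 1 → 3 → 0 → 4 → 1

Answer: 1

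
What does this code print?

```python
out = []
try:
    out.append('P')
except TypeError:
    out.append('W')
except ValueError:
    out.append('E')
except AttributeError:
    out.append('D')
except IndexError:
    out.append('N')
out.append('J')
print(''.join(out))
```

Execution trace: 'P' (try body, no exception) → 'J' (after the try/except). Output: PJ

Answer: PJ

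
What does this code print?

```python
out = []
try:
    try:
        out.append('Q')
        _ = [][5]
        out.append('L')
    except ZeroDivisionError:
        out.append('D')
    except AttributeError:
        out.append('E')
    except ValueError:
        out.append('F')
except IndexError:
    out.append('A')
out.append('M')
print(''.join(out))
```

Execution trace: 'Q' (try body) → 'A' (outer except IndexError) → 'M' (after the try/except). Output: QAM

Answer: QAM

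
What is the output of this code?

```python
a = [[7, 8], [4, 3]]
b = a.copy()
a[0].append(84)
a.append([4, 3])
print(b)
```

Key concept: shallow copy with nested lists.
Step by step:
`a = [[7, 8], [4, 3]]` → a = [[7, 8], [4, 3]]
`b = a.copy()` → b = [[7, 8], [4, 3]]
`a[0].append(84)` → a = [[7, 8, 84], [4, 3]]; b = [[7, 8, 84], [4, 3]]
`a.append([4, 3])` → a = [[7, 8, 84], [4, 3], [4, 3]]
`print(b)` → prints [[7, 8, 84], [4, 3]]

Answer: [[7, 8, 84], [4, 3]]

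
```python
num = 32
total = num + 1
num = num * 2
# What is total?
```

Trace:
`num = 32` → num = 32
`total = num + 1` → total = 33
`num = num * 2` → num = 64
So total = 33

Answer: 33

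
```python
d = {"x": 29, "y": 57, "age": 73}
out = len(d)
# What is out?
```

Trace:
`d = {"x": 29, "y": 57, "age": 73}` → d = {'x': 29, 'y': 57, 'age': 73}
`out = len(d)` → out = 3
So out = 3

Answer: 3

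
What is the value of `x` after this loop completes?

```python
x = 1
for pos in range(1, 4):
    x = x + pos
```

Start at 1, add 1 through 3
`x` takes the values: 1 → 2 → 4 → 7

Answer: 7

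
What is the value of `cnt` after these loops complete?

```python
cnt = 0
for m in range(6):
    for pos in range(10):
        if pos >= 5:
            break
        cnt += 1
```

Inner breaks at 5, outer runs 6 times
`cnt` takes the values: 0 → 1 → 2 → 3 → 4 → 5 → 6 → 7 → 8 → 9 → 10 → 11 → 12 → 13 → 14 → 15 → 16 → 17 → 18 → 19 → 20 → 21 → 22 → 23 → 24 → 25 → 26 → 27 → 28 → 29 → 30

Answer: 30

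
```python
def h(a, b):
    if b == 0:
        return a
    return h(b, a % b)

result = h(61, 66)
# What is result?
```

h(61, 66) -> h(66, 61) -> h(61, 5) -> h(5, 1) -> h(1, 0) -> 1

Answer: 1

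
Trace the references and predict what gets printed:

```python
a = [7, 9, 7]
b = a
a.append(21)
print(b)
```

Key concept: basic list aliasing.
Step by step:
`a = [7, 9, 7]` → a = [7, 9, 7]
`b = a` → b = [7, 9, 7] (same object as a)
`a.append(21)` → a = [7, 9, 7, 21] (same object as b); b = [7, 9, 7, 21] (same object as a)
`print(b)` → prints [7, 9, 7, 21]

Answer: [7, 9, 7, 21]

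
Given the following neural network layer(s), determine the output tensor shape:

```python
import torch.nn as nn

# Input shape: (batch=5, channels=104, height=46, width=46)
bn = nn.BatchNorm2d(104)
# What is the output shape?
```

Input: (5, 104, 46, 46) -> Output: (5, 104, 46, 46)

Answer: (5, 104, 46, 46)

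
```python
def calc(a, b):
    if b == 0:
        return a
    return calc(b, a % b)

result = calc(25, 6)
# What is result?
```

calc(25, 6) -> calc(6, 1) -> calc(1, 0) -> 1

Answer: 1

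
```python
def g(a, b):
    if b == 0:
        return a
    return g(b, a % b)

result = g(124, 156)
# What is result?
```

g(124, 156) -> g(156, 124) -> g(124, 32) -> g(32, 28) -> g(28, 4) -> g(4, 0) -> 4

Answer: 4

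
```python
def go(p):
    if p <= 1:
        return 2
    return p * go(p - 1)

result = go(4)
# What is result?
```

go(4) = 4 * 3 * 2 * 2 = 48

Answer: 48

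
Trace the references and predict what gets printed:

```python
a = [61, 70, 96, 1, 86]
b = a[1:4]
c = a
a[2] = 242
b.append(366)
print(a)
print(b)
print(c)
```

Key concept: slice vs alias.
Step by step:
`a = [61, 70, 96, 1, 86]` → a = [61, 70, 96, 1, 86]
`b = a[1:4]` → b = [70, 96, 1]
`c = a` → c = [61, 70, 96, 1, 86] (same object as a)
`a[2] = 242` → a = [61, 70, 242, 1, 86] (same object as c); c = [61, 70, 242, 1, 86] (same object as a)
`b.append(366)` → b = [70, 96, 1, 366]
`print(a)` → prints [61, 70, 242, 1, 86]
`print(b)` → prints [70, 96, 1, 366]
`print(c)` → prints [61, 70, 242, 1, 86]

Answer:
[61, 70, 242, 1, 86]
[70, 96, 1, 366]
[61, 70, 242, 1, 86]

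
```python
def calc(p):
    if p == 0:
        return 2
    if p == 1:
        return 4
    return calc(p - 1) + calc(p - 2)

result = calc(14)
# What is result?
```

Build up from base cases: calc(0)=2, calc(1)=4, calc(2)=6, calc(3)=10, calc(4)=16, calc(5)=26, calc(6)=42, ..., calc(14)=1974

Answer: 1974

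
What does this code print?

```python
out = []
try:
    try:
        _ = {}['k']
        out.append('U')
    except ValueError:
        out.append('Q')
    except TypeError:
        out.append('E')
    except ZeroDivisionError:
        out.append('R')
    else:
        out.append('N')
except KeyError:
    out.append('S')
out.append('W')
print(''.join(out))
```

Execution trace: 'S' (outer except KeyError) → 'W' (after the try/except). Output: SW

Answer: SW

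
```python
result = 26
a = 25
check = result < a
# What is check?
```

Trace:
`result = 26` → result = 26
`a = 25` → a = 25
`check = result < a` → check = False
So check = False

Answer: False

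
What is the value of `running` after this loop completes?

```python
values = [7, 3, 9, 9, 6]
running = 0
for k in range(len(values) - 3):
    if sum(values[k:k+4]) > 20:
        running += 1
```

Count windows with sum > 20
`running` takes the values: 0 → 1 → 2

Answer: 2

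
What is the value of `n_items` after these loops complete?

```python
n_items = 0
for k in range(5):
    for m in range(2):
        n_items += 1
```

5 * 2 = 10
`n_items` takes the values: 0 → 1 → 2 → 3 → 4 → 5 → 6 → 7 → 8 → 9 → 10

Answer: 10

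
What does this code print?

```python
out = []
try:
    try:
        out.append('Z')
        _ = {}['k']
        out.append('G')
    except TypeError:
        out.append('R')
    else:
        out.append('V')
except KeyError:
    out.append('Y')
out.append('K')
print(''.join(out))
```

Execution trace: 'Z' (try body) → 'Y' (outer except KeyError) → 'K' (after the try/except). Output: ZYK

Answer: ZYK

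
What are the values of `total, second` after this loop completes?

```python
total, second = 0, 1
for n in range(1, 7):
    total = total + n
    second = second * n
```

Sum and factorial of 1 to 6
`total, second` takes the values: (0, 1) → (1, 1) → (3, 1) → (3, 2) → (6, 2) → (6, 6) → (10, 6) → (10, 24) → (15, 24) → (15, 120) → (21, 120) → (21, 720)

Answer: 21, 720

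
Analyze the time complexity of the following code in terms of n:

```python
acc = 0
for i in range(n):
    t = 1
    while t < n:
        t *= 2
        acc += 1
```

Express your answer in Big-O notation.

Each loop level contributes: n × log n. Multiplying the contributions gives O(n log n).

Answer: O(n log n)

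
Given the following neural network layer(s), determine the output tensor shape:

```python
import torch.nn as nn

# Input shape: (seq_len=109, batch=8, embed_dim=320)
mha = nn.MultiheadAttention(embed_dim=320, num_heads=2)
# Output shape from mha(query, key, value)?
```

Input: (109, 8, 320) -> Output: (109, 8, 320)

Answer: (109, 8, 320)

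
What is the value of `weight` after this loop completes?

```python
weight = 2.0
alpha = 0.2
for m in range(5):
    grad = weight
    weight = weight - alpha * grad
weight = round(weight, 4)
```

Gradient descent: w = 2.0 * (1 - 0.2)^5
`weight` takes the values: 2.0 → 1.6 → 1.28 → 1.024 → 0.8192 → 0.65536 → 0.6554

Answer: 0.6554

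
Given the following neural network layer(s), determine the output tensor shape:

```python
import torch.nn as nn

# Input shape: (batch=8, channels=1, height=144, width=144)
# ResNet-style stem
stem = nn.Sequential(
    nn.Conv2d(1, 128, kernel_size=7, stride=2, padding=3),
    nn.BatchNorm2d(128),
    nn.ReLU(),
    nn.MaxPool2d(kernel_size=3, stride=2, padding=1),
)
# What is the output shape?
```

Input: (8, 1, 144, 144) -> after Conv2d 7x7 stride=2: (8, 128, 72, 72) -> Output: (8, 128, 36, 36)

Answer: (8, 128, 36, 36)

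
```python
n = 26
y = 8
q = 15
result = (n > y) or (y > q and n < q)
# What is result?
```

Trace:
`n = 26` → n = 26
`y = 8` → y = 8
`q = 15` → q = 15
`result = (n > y) or (y > q and n < q)` → result = True
So result = True

Answer: True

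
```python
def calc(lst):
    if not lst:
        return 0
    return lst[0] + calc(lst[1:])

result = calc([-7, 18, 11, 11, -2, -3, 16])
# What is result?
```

(-7) + 18 + 11 + 11 + (-2) + (-3) + 16 + 0 = 44

Answer: 44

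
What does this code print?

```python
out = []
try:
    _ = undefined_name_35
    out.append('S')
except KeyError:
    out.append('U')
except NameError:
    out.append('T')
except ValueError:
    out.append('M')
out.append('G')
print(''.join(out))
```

Execution trace: 'T' (except NameError) → 'G' (after the try/except). Output: TG

Answer: TG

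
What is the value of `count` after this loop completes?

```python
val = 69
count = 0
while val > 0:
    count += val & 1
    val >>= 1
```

Count set bits in 69 (binary: 0b1000101)
`count` takes the values: 0 → 1 → 2 → 3

Answer: 3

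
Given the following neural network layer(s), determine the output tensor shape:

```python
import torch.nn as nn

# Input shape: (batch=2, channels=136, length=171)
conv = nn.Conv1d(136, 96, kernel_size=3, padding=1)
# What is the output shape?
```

Input: (2, 136, 171) -> Output: (2, 96, 171)

Answer: (2, 96, 171)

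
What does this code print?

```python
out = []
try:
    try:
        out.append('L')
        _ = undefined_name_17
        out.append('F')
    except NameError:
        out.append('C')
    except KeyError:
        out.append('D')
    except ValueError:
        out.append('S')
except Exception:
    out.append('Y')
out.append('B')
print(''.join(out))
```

Execution trace: 'L' (inner try body) → 'C' (inner except NameError) → 'B' (after the try/except). Output: LCB

Answer: LCB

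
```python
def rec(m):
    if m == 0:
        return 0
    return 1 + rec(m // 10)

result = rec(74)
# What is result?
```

Count of digits of 74: 2

Answer: 2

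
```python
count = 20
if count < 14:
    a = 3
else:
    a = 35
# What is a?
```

Trace:
`count = 20` → count = 20
`if count < 14: ...` → count < 14 is False, take else branch → a = 35
So a = 35

Answer: 35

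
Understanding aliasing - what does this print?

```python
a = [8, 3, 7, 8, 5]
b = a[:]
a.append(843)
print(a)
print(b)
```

Key concept: slice [:] creates copy.
Step by step:
`a = [8, 3, 7, 8, 5]` → a = [8, 3, 7, 8, 5]
`b = a[:]` → b = [8, 3, 7, 8, 5]
`a.append(843)` → a = [8, 3, 7, 8, 5, 843]
`print(a)` → prints [8, 3, 7, 8, 5, 843]
`print(b)` → prints [8, 3, 7, 8, 5]

Answer:
[8, 3, 7, 8, 5, 843]
[8, 3, 7, 8, 5]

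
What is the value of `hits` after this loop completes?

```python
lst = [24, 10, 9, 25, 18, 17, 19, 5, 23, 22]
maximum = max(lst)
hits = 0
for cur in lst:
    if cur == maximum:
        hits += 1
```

Count of max value 25 in [24, 10, 9, 25, 18, 17, 19, 5, 23, 22]
`hits` takes the values: 0 → 1

Answer: 1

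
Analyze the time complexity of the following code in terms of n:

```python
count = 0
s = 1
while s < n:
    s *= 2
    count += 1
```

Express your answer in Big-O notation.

Each loop level contributes: log n. Multiplying the contributions gives O(log n).

Answer: O(log n)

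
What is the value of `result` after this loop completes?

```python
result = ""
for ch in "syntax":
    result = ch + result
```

Reverse 'syntax'
`result` takes the values: "" → "s" → "ys" → "nys" → "tnys" → "atnys" → "xatnys"

Answer: "xatnys"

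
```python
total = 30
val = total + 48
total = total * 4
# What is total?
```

Trace:
`total = 30` → total = 30
`val = total + 48` → val = 78
`total = total * 4` → total = 120
So total = 120

Answer: 120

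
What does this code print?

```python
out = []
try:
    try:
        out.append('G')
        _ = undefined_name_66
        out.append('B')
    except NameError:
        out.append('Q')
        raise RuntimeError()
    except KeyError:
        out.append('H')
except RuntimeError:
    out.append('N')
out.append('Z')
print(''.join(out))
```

Execution trace: 'G' (try body) → 'Q' (except NameError) → 'N' (outer except RuntimeError) → 'Z' (after the try/except). Output: GQNZ

Answer: GQNZ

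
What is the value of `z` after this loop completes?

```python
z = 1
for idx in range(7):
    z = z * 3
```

Multiply by 3, 7 times: 1 * 3^7 = 2187
`z` takes the values: 1 → 3 → 9 → 27 → 81 → 243 → 729 → 2187

Answer: 2187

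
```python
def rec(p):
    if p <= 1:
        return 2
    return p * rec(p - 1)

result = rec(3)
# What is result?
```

rec(3) = 3 * 2 * 2 = 12

Answer: 12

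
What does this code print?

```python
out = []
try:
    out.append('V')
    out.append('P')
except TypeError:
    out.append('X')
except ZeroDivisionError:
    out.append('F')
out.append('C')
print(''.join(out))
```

Execution trace: 'V' (try body) → 'P' (try body, no exception) → 'C' (after the try/except). Output: VPC

Answer: VPC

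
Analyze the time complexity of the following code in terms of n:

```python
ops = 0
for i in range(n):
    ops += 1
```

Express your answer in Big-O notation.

Each loop level contributes: n. Multiplying the contributions gives O(n).

Answer: O(n)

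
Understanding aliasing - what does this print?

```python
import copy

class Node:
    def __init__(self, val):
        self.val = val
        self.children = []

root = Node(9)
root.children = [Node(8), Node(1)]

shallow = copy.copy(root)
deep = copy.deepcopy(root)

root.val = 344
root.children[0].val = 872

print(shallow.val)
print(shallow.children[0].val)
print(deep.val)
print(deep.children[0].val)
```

Key concept: deep copy with custom objects.
Step by step:
`root = Node(9)` → root = Node(val=9, children=[])
`root.children = [Node(8), Node(1)]` → root = Node(val=9, children=[Node(val=8, children=[]), Node(val=1, children=[])])
`shallow = copy.copy(root)` → shallow = Node(val=9, children=[Node(val=8, children=[]), Node(val=1, children=[])])
`deep = copy.deepcopy(root)` → deep = Node(val=9, children=[Node(val=8, children=[]), Node(val=1, children=[])])
`root.val = 344` → root = Node(val=344, children=[Node(val=8, children=[]), Node(val=1, children=[])])
`root.children[0].val = 872` → root = Node(val=344, children=[Node(val=872, children=[]), Node(val=1, children=[])]); shallow = Node(val=9, children=[Node(val=872, children=[]), Node(val=1, children=[])])
`print(shallow.val)` → prints 9
`print(shallow.children[0].val)` → prints 872
`print(deep.val)` → prints 9
`print(deep.children[0].val)` → prints 8

Answer:
9
872
9
8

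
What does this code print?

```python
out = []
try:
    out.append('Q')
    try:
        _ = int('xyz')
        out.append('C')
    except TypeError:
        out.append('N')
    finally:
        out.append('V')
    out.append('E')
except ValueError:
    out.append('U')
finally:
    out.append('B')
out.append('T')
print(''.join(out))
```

Execution trace: 'Q' (try body) → 'V' (inner finally) → 'U' (except ValueError) → 'B' (finally) → 'T' (after the try/except). Output: QVUBT

Answer: QVUBT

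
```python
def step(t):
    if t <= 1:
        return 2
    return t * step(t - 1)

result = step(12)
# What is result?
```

step(12) = 12 * 11 * 10 * 9 * 8 * 7 * 6 * 5 * 4 * 3 * 2 * 2 = 958003200

Answer: 958003200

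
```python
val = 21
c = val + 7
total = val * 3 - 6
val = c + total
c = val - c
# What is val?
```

Trace:
`val = 21` → val = 21
`c = val + 7` → c = 28
`total = val * 3 - 6` → total = 57
`val = c + total` → val = 85
`c = val - c` → c = 57
So val = 85

Answer: 85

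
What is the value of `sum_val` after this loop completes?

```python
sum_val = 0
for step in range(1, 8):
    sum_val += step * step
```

Sum of squares 1² to 7² = 140
`sum_val` takes the values: 0 → 1 → 5 → 14 → 30 → 55 → 91 → 140

Answer: 140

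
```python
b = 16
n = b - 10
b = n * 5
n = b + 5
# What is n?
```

Trace:
`b = 16` → b = 16
`n = b - 10` → n = 6
`b = n * 5` → b = 30
`n = b + 5` → n = 35
So n = 35

Answer: 35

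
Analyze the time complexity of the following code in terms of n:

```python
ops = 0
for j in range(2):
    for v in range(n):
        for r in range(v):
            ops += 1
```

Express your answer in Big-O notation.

Each loop level contributes: 1 × n × n. Multiplying the contributions gives O(n^2).

Answer: O(n^2)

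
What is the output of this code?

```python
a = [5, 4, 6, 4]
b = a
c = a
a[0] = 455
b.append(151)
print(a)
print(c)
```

Key concept: multiple aliases.
Step by step:
`a = [5, 4, 6, 4]` → a = [5, 4, 6, 4]
`b = a` → b = [5, 4, 6, 4] (same object as a)
`c = a` → c = [5, 4, 6, 4] (same object as a, b)
`a[0] = 455` → a = [455, 4, 6, 4] (same object as b, c); b = [455, 4, 6, 4] (same object as a, c); c = [455, 4, 6, 4] (same object as a, b)
`b.append(151)` → a = [455, 4, 6, 4, 151] (same object as b, c); b = [455, 4, 6, 4, 151] (same object as a, c); c = [455, 4, 6, 4, 151] (same object as a, b)
`print(a)` → prints [455, 4, 6, 4, 151]
`print(c)` → prints [455, 4, 6, 4, 151]

Answer:
[455, 4, 6, 4, 151]
[455, 4, 6, 4, 151]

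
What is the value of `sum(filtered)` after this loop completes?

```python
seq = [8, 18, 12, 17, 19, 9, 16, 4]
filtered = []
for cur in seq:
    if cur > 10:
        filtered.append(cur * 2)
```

Sum of doubled values > 10
`filtered` takes the values: [] → [36] → [36, 24] → [36, 24, 34] → [36, 24, 34, 38] → [36, 24, 34, 38, 32]
So `sum(filtered)` = 164

Answer: 164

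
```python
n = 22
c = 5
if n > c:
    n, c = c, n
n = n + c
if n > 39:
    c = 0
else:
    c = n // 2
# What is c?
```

Trace:
`n = 22` → n = 22
`c = 5` → c = 5
`if n > c: ...` → n > c is True → n = 5; c = 22
`n = n + c` → n = 27
`if n > 39: ...` → n > 39 is False, take else branch → c = 13
So c = 13

Answer: 13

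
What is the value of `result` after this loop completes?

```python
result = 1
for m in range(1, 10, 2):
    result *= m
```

Product of 1, 3, 5, ... up to 9
`result` takes the values: 1 → 3 → 15 → 105 → 945

Answer: 945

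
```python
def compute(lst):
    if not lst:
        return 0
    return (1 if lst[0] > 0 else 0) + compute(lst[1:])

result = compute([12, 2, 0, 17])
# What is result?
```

Count of positive elements in [12, 2, 0, 17] = 3

Answer: 3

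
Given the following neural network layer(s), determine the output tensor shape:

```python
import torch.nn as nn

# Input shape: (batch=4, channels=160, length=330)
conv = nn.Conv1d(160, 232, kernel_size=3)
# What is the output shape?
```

Input: (4, 160, 330) -> Output: (4, 232, 328)

Answer: (4, 232, 328)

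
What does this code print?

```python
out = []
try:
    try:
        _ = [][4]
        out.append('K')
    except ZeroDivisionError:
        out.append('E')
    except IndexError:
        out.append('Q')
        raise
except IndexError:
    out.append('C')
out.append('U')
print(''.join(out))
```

Execution trace: 'Q' (inner except IndexError) → 'C' (outer except IndexError) → 'U' (after the try/except). Output: QCU

Answer: QCU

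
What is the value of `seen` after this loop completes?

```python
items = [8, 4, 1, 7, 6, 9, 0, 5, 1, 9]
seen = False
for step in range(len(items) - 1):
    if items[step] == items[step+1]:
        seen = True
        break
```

Check consecutive duplicates in [8, 4, 1, 7, 6, 9, 0, 5, 1, 9]
`seen` takes the values: False

Answer: False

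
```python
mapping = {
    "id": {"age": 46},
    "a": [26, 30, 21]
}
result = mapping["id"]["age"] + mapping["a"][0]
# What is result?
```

Trace:
`mapping = { ...` → mapping = {'id': {'age': 46}, 'a': [26, 30, 21]}
`result = mapping["id"]["age"] + mapping["a"][0]` → result = 72
So result = 72

Answer: 72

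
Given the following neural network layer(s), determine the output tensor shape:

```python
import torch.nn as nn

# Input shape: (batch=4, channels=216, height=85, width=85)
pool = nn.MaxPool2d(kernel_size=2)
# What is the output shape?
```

Input: (4, 216, 85, 85) -> Output: (4, 216, 42, 42)

Answer: (4, 216, 42, 42)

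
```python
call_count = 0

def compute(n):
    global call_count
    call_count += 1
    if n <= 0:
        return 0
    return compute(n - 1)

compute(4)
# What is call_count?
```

Linear recursion stepping by 1: 5 calls from n=4 down to ≤0.

Answer: 5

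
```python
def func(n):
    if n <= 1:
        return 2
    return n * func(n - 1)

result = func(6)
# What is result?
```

func(6) = 6 * 5 * 4 * 3 * 2 * 2 = 1440

Answer: 1440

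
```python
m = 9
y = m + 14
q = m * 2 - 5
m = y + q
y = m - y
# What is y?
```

Trace:
`m = 9` → m = 9
`y = m + 14` → y = 23
`q = m * 2 - 5` → q = 13
`m = y + q` → m = 36
`y = m - y` → y = 13
So y = 13

Answer: 13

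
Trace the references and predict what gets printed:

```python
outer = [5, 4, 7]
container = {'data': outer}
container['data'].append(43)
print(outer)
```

Key concept: dict holds reference to list.
Step by step:
`outer = [5, 4, 7]` → outer = [5, 4, 7]
`container = {'data': outer}` → container = {'data': [5, 4, 7]}
`container['data'].append(43)` → outer = [5, 4, 7, 43]; container = {'data': [5, 4, 7, 43]}
`print(outer)` → prints [5, 4, 7, 43]

Answer: [5, 4, 7, 43]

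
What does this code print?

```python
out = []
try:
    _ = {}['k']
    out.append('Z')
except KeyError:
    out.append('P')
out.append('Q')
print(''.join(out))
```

Execution trace: 'P' (except KeyError) → 'Q' (after the try/except). Output: PQ

Answer: PQ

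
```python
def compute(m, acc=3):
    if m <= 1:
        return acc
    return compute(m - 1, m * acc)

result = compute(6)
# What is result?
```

Accumulator trace (n, acc): (6, 3) -> (5, 18) -> (4, 90) -> (3, 360) -> (2, 1080) -> (1, 2160) -> return 2160

Answer: 2160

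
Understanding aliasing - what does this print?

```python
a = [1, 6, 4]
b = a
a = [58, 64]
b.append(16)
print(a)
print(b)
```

Key concept: rebinding vs mutation: a is rebound to a new list, b still points at the original.
Step by step:
`a = [1, 6, 4]` → a = [1, 6, 4]
`b = a` → b = [1, 6, 4] (same object as a)
`a = [58, 64]` → a = [58, 64]
`b.append(16)` → b = [1, 6, 4, 16]
`print(a)` → prints [58, 64]
`print(b)` → prints [1, 6, 4, 16]

Answer:
[58, 64]
[1, 6, 4, 16]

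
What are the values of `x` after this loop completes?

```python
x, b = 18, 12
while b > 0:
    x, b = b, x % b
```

GCD of 18 and 12
`x` takes the values: 18 → 12 → 6

Answer: 6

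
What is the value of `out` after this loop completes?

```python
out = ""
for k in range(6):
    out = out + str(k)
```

Concatenate digits 0 to 5
`out` takes the values: "" → "0" → "01" → "012" → "0123" → "01234" → "012345"

Answer: "012345"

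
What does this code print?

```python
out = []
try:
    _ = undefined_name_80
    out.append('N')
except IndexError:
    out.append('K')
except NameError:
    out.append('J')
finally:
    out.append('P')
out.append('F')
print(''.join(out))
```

Execution trace: 'J' (except NameError) → 'P' (finally) → 'F' (after the try/except). Output: JPF

Answer: JPF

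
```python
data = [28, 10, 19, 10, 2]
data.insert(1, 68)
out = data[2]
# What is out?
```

Trace:
`data = [28, 10, 19, 10, 2]` → data = [28, 10, 19, 10, 2]
`data.insert(1, 68)` → data = [28, 68, 10, 19, 10, 2]
`out = data[2]` → out = 10
So out = 10

Answer: 10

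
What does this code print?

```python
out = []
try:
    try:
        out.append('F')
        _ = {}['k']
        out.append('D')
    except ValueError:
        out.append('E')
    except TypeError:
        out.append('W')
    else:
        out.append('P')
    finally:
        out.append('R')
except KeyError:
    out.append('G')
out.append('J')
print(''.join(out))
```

Execution trace: 'F' (try body) → 'R' (finally) → 'G' (outer except KeyError) → 'J' (after the try/except). Output: FRGJ

Answer: FRGJ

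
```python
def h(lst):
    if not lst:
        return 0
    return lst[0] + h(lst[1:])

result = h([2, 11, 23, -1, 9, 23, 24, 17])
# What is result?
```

2 + 11 + 23 + (-1) + 9 + 23 + 24 + 17 + 0 = 108

Answer: 108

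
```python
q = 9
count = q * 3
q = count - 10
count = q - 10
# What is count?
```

Trace:
`q = 9` → q = 9
`count = q * 3` → count = 27
`q = count - 10` → q = 17
`count = q - 10` → count = 7
So count = 7

Answer: 7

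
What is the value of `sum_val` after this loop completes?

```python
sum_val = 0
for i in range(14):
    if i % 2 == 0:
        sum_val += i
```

Sum of even numbers 0 to 13
`sum_val` takes the values: 0 → 2 → 6 → 12 → 20 → 30 → 42

Answer: 42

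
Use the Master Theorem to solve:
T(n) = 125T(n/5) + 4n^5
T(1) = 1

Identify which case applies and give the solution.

a=125, b=5, f(n)=4n^5. log_5(125) = 3. Since c=5 > 3 and the regularity condition holds (125(n/5)^5 = (125/5^5)n^5 with 125/5^5 < 1), Case 3 applies: T(n) = Θ(f(n)) = O(n^5).

Answer: O(n^5) - Case 3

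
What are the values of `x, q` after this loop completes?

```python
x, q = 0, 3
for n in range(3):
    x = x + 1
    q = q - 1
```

x goes 0→3, q goes 3→0
`x, q` takes the values: (0, 3) → (1, 3) → (1, 2) → (2, 2) → (2, 1) → (3, 1) → (3, 0)

Answer: 3, 0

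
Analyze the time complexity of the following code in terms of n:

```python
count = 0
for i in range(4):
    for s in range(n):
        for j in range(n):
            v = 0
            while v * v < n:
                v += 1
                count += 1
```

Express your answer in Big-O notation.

Each loop level contributes: 1 × n × n × √n. Multiplying the contributions gives O(n^2√n).

Answer: O(n^2√n)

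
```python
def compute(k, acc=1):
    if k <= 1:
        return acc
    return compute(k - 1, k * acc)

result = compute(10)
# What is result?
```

Accumulator trace (n, acc): (10, 1) -> (9, 10) -> (8, 90) -> (7, 720) -> (6, 5040) -> (5, 30240) -> (4, 151200) -> (3, 604800) -> (2, 1814400) -> (1, 3628800) -> return 3628800

Answer: 3628800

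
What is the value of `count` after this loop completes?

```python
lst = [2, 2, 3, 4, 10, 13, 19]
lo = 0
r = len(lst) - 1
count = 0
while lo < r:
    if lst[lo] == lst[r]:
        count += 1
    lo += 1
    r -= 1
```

Count matching pairs from ends
`count` takes the values: 0

Answer: 0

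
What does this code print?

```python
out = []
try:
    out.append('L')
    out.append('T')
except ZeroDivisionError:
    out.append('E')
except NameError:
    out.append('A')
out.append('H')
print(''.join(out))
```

Execution trace: 'L' (try body) → 'T' (try body, no exception) → 'H' (after the try/except). Output: LTH

Answer: LTH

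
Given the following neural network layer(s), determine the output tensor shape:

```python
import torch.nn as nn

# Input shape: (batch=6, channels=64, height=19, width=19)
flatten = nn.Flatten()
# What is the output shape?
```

Input: (6, 64, 19, 19) -> Output: (6, 23104)

Answer: (6, 23104)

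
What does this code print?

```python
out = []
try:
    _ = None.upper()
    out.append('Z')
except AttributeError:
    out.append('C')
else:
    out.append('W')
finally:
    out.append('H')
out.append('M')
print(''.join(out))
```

Execution trace: 'C' (except AttributeError) → 'H' (finally) → 'M' (after the try/except). Output: CHM

Answer: CHM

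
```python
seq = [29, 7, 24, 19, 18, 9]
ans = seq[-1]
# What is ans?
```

Trace:
`seq = [29, 7, 24, 19, 18, 9]` → seq = [29, 7, 24, 19, 18, 9]
`ans = seq[-1]` → ans = 9
So ans = 9

Answer: 9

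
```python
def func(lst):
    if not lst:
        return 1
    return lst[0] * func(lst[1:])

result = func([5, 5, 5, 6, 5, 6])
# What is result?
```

Product over [5, 5, 5, 6, 5, 6] = 5 * 5 * 5 * 6 * 5 * 6 = 22500

Answer: 22500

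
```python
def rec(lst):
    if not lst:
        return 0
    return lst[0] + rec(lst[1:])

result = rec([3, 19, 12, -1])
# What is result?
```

3 + 19 + 12 + (-1) + 0 = 33

Answer: 33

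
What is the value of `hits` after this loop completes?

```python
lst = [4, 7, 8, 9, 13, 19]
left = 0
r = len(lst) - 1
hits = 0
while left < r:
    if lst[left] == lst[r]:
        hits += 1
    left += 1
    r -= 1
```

Count matching pairs from ends
`hits` takes the values: 0

Answer: 0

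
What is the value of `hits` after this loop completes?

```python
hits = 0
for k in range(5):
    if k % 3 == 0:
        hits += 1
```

Count numbers divisible by 3 in range(5)
`hits` takes the values: 0 → 1 → 2

Answer: 2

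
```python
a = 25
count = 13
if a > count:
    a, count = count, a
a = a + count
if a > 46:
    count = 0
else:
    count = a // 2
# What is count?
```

Trace:
`a = 25` → a = 25
`count = 13` → count = 13
`if a > count: ...` → a > count is True → a = 13; count = 25
`a = a + count` → a = 38
`if a > 46: ...` → a > 46 is False, take else branch → count = 19
So count = 19

Answer: 19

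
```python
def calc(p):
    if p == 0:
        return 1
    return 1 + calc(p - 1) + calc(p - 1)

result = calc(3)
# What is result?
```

calc(p) = 1 + 2·calc(p-1), calc(0)=1. Closed form: (1+1)·2^3 - 1 = 15.

Answer: 15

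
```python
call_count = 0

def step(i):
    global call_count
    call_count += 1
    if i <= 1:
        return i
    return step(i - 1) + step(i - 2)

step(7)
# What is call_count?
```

Calls(i) = 1 + Calls(i-1) + Calls(i-2); Calls(0)=Calls(1)=1. For i=7 this gives 41.

Answer: 41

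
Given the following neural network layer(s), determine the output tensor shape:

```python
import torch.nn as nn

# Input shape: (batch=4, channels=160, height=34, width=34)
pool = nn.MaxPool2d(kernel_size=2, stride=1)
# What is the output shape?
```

Input: (4, 160, 34, 34) -> Output: (4, 160, 33, 33)

Answer: (4, 160, 33, 33)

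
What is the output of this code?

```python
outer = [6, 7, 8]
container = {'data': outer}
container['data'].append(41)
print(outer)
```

Key concept: dict holds reference to list.
Step by step:
`outer = [6, 7, 8]` → outer = [6, 7, 8]
`container = {'data': outer}` → container = {'data': [6, 7, 8]}
`container['data'].append(41)` → outer = [6, 7, 8, 41]; container = {'data': [6, 7, 8, 41]}
`print(outer)` → prints [6, 7, 8, 41]

Answer: [6, 7, 8, 41]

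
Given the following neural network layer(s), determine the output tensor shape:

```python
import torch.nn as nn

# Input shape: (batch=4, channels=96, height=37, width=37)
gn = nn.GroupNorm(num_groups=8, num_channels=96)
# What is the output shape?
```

Input: (4, 96, 37, 37) -> Output: (4, 96, 37, 37)

Answer: (4, 96, 37, 37)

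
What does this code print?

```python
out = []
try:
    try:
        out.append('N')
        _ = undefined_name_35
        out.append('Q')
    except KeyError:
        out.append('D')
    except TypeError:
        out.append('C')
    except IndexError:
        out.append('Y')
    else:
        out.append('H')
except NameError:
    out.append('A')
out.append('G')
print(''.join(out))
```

Execution trace: 'N' (try body) → 'A' (outer except NameError) → 'G' (after the try/except). Output: NAG

Answer: NAG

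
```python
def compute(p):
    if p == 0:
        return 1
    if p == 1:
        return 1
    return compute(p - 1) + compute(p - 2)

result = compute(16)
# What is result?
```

Build up from base cases: compute(0)=1, compute(1)=1, compute(2)=2, compute(3)=3, compute(4)=5, compute(5)=8, compute(6)=13, ..., compute(16)=1597

Answer: 1597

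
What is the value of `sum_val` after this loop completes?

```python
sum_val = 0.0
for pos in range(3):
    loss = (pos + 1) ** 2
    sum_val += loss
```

Sum of squared losses 1² + 2² + ... + 3²
`sum_val` takes the values: 0.0 → 1.0 → 5.0 → 14.0

Answer: 14.0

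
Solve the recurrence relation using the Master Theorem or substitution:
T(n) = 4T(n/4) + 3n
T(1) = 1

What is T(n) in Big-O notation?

By Master Theorem: a=4, b=4, f(n)=3n. Since log_4(4) = 1 and f(n) = Θ(n^1), Case 2 applies. T(n) = O(n log n).

Answer: O(n log n)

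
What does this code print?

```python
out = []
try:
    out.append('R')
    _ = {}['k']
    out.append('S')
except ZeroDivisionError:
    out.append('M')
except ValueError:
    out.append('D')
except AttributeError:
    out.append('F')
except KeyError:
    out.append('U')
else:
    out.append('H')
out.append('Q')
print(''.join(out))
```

Execution trace: 'R' (try body) → 'U' (except KeyError) → 'Q' (after the try/except). Output: RUQ

Answer: RUQ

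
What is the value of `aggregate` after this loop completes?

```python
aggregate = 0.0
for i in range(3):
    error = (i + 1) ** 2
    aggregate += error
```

Sum of squared losses 1² + 2² + ... + 3²
`aggregate` takes the values: 0.0 → 1.0 → 5.0 → 14.0

Answer: 14.0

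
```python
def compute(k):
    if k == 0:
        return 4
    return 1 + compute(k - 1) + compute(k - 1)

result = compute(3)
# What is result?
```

compute(k) = 1 + 2·compute(k-1), compute(0)=4. Closed form: (4+1)·2^3 - 1 = 39.

Answer: 39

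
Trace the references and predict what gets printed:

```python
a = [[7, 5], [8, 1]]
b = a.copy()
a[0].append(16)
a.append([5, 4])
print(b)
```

Key concept: shallow copy with nested lists.
Step by step:
`a = [[7, 5], [8, 1]]` → a = [[7, 5], [8, 1]]
`b = a.copy()` → b = [[7, 5], [8, 1]]
`a[0].append(16)` → a = [[7, 5, 16], [8, 1]]; b = [[7, 5, 16], [8, 1]]
`a.append([5, 4])` → a = [[7, 5, 16], [8, 1], [5, 4]]
`print(b)` → prints [[7, 5, 16], [8, 1]]

Answer: [[7, 5, 16], [8, 1]]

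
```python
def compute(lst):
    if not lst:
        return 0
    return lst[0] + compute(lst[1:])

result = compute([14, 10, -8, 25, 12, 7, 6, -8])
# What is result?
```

14 + 10 + (-8) + 25 + 12 + 7 + 6 + (-8) + 0 = 58

Answer: 58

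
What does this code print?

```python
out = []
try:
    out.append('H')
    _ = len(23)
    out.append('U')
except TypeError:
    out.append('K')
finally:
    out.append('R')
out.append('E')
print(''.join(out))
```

Execution trace: 'H' (try body) → 'K' (except TypeError) → 'R' (finally) → 'E' (after the try/except). Output: HKRE

Answer: HKRE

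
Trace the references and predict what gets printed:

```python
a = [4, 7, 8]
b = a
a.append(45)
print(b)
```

Key concept: basic list aliasing.
Step by step:
`a = [4, 7, 8]` → a = [4, 7, 8]
`b = a` → b = [4, 7, 8] (same object as a)
`a.append(45)` → a = [4, 7, 8, 45] (same object as b); b = [4, 7, 8, 45] (same object as a)
`print(b)` → prints [4, 7, 8, 45]

Answer: [4, 7, 8, 45]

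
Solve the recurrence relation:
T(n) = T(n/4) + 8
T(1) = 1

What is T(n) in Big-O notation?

Each step divides n by 4 and adds 8. After log_4(n) steps we reach T(1)=1. So T(n) = 8·log_4(n) + 1 = O(log n).

Answer: O(log n)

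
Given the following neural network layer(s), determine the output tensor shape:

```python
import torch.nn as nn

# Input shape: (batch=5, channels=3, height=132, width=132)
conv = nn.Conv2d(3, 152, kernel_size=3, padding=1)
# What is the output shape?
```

Input: (5, 3, 132, 132) -> Output: (5, 152, 132, 132)

Answer: (5, 152, 132, 132)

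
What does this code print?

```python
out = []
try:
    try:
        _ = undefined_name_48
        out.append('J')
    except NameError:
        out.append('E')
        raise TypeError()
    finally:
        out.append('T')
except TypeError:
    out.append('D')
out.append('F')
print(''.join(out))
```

Execution trace: 'E' (inner except NameError) → 'T' (inner finally) → 'D' (outer except TypeError) → 'F' (after the try/except). Output: ETDF

Answer: ETDF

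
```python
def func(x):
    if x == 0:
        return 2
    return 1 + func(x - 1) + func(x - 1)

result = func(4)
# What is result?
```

func(x) = 1 + 2·func(x-1), func(0)=2. Closed form: (2+1)·2^4 - 1 = 47.

Answer: 47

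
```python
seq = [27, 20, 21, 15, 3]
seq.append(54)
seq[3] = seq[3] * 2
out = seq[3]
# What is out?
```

Trace:
`seq = [27, 20, 21, 15, 3]` → seq = [27, 20, 21, 15, 3]
`seq.append(54)` → seq = [27, 20, 21, 15, 3, 54]
`seq[3] = seq[3] * 2` → seq = [27, 20, 21, 30, 3, 54]
`out = seq[3]` → out = 30
So out = 30

Answer: 30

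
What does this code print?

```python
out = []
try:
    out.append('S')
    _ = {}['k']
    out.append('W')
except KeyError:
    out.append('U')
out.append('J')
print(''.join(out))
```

Execution trace: 'S' (try body) → 'U' (except KeyError) → 'J' (after the try/except). Output: SUJ

Answer: SUJ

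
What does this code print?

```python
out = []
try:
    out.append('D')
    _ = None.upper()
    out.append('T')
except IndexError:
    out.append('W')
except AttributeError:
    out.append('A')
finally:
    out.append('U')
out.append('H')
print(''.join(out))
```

Execution trace: 'D' (try body) → 'A' (except AttributeError) → 'U' (finally) → 'H' (after the try/except). Output: DAUH

Answer: DAUH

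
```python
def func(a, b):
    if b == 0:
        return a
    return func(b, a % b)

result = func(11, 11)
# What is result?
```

func(11, 11) -> func(11, 0) -> 11

Answer: 11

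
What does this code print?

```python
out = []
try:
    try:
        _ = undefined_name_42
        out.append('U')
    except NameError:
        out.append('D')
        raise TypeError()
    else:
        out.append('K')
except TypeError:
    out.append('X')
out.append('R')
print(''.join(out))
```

Execution trace: 'D' (inner except NameError) → 'X' (outer except TypeError) → 'R' (after the try/except). Output: DXR

Answer: DXR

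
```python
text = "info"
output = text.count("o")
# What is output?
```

Trace:
`text = "info"` → text = 'info'
`output = text.count("o")` → output = 1
So output = 1

Answer: 1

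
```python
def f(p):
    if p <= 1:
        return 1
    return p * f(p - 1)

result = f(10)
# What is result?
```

f(10) = 10 * 9 * 8 * 7 * 6 * 5 * 4 * 3 * 2 * 1 = 3628800

Answer: 3628800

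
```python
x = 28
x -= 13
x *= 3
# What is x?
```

Trace:
`x = 28` → x = 28
`x -= 13` → x = 15
`x *= 3` → x = 45
So x = 45

Answer: 45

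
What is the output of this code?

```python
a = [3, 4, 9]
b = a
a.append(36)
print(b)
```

Key concept: basic list aliasing.
Step by step:
`a = [3, 4, 9]` → a = [3, 4, 9]
`b = a` → b = [3, 4, 9] (same object as a)
`a.append(36)` → a = [3, 4, 9, 36] (same object as b); b = [3, 4, 9, 36] (same object as a)
`print(b)` → prints [3, 4, 9, 36]

Answer: [3, 4, 9, 36]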